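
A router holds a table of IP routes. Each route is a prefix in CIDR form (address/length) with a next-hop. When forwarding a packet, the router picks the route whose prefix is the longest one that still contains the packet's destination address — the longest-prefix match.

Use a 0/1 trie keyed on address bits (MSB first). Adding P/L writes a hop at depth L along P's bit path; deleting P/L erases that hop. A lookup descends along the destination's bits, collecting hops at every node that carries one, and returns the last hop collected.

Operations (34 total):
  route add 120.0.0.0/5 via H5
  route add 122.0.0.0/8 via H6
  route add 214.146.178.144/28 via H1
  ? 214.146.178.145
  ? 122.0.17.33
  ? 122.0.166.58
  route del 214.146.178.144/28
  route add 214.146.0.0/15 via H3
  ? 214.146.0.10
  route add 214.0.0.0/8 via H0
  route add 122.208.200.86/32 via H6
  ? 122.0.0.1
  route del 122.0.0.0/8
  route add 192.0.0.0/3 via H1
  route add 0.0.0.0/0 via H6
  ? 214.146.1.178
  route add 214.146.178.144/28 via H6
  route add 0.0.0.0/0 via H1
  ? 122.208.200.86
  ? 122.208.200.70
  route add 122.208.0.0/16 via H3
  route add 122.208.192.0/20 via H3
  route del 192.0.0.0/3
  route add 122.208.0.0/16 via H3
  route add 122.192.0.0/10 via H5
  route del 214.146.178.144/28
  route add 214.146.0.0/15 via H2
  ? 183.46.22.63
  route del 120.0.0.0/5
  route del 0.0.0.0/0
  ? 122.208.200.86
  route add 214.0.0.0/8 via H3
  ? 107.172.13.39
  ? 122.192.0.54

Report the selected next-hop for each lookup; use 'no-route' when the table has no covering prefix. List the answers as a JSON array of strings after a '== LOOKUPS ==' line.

Apply in order:
  + 120.0.0.0/5 (H5) depth=5
  + 122.0.0.0/8 (H6) depth=8
  + 214.146.178.144/28 (H1) depth=28
  ? 214.146.178.145  path d0:-→d1:-→d2:-→d3:-→d4:-→d5:-→d6:-→d7:-→d8:-→d9:-→d10:-→d11:-→d12:-→d13:-→d14:-→d15:-→d16:-→d17:-→d18:-→d19:-→d20:-→d21:-→d22:-→d23:-→d24:-→d25:-→d26:-→d27:-→d28:H1  best=H1
  ? 122.0.17.33  path d0:-→d1:-→d2:-→d3:-→d4:-→d5:H5→d6:-→d7:-→d8:H6  best=H6
  ? 122.0.166.58  path d0:-→d1:-→d2:-→d3:-→d4:-→d5:H5→d6:-→d7:-→d8:H6  best=H6
  - 214.146.178.144/28 clear@28
  + 214.146.0.0/15 (H3) depth=15
  ? 214.146.0.10  path d0:-→d1:-→d2:-→d3:-→d4:-→d5:-→d6:-→d7:-→d8:-→d9:-→d10:-→d11:-→d12:-→d13:-→d14:-→d15:H3→d16:-  best=H3
  + 214.0.0.0/8 (H0) depth=8
  + 122.208.200.86/32 (H6) depth=32
  ? 122.0.0.1  path d0:-→d1:-→d2:-→d3:-→d4:-→d5:H5→d6:-→d7:-→d8:H6  best=H6
  - 122.0.0.0/8 clear@8
  + 192.0.0.0/3 (H1) depth=3
  + 0.0.0.0/0 (H6) depth=0
  ? 214.146.1.178  path d0:H6→d1:-→d2:-→d3:H1→d4:-→d5:-→d6:-→d7:-→d8:H0→d9:-→d10:-→d11:-→d12:-→d13:-→d14:-→d15:H3→d16:-  best=H3
  + 214.146.178.144/28 (H6) depth=28
  + 0.0.0.0/0 (H1) depth=0
  ? 122.208.200.86  path d0:H1→d1:-→d2:-→d3:-→d4:-→d5:H5→d6:-→d7:-→d8:-→d9:-→d10:-→d11:-→d12:-→d13:-→d14:-→d15:-→d16:-→d17:-→d18:-→d19:-→d20:-→d21:-→d22:-→d23:-→d24:-→d25:-→d26:-→d27:-→d28:-→d29:-→d30:-→d31:-→d32:H6  best=H6
  ? 122.208.200.70  path d0:H1→d1:-→d2:-→d3:-→d4:-→d5:H5→d6:-→d7:-→d8:-→d9:-→d10:-→d11:-→d12:-→d13:-→d14:-→d15:-→d16:-→d17:-→d18:-→d19:-→d20:-→d21:-→d22:-→d23:-→d24:-→d25:-→d26:-→d27:-  best=H5
  + 122.208.0.0/16 (H3) depth=16
  + 122.208.192.0/20 (H3) depth=20
  - 192.0.0.0/3 clear@3
  + 122.208.0.0/16 (H3) depth=16
  + 122.192.0.0/10 (H5) depth=10
  - 214.146.178.144/28 clear@28
  + 214.146.0.0/15 (H2) depth=15
  ? 183.46.22.63  path d0:H1→d1:-  best=H1
  - 120.0.0.0/5 clear@5
  - 0.0.0.0/0 clear@0
  ? 122.208.200.86  path d0:-→d1:-→d2:-→d3:-→d4:-→d5:-→d6:-→d7:-→d8:-→d9:-→d10:H5→d11:-→d12:-→d13:-→d14:-→d15:-→d16:H3→d17:-→d18:-→d19:-→d20:H3→d21:-→d22:-→d23:-→d24:-→d25:-→d26:-→d27:-→d28:-→d29:-→d30:-→d31:-→d32:H6  best=H6
  + 214.0.0.0/8 (H3) depth=8
  ? 107.172.13.39  path d0:-→d1:-→d2:-→d3:-  best=no-route
  ? 122.192.0.54  path d0:-→d1:-→d2:-→d3:-→d4:-→d5:-→d6:-→d7:-→d8:-→d9:-→d10:H5→d11:-  best=H5

== LOOKUPS ==
["H1","H6","H6","H3","H6","H3","H6","H5","H1","H6","no-route","H5"]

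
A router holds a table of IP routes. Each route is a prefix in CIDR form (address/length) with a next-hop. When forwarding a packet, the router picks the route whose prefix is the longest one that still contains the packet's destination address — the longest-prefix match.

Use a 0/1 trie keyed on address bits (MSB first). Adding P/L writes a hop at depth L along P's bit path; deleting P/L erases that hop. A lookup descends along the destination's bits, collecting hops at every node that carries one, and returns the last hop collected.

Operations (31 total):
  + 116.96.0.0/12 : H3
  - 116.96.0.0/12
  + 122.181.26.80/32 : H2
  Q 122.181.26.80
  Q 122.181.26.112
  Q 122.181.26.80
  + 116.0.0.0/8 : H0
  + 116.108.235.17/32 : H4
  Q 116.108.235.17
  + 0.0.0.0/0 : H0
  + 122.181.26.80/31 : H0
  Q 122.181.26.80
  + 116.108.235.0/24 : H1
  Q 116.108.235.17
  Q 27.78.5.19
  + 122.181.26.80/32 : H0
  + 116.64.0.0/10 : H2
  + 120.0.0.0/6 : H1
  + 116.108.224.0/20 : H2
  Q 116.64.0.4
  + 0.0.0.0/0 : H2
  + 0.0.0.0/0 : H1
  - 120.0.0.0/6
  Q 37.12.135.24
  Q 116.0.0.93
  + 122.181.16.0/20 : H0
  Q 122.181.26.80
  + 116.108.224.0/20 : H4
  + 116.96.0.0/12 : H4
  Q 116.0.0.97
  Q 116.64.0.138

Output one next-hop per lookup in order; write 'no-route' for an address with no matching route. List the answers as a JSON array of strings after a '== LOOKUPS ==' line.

Process each operation:
  add 116.96.0.0/12 -> H3 at depth 12
  - 116.96.0.0/12 clear@12
  add 122.181.26.80/32 -> H2 at depth 32
  lookup 122.181.26.80: bits 01111010101101010001101001010000 walk d0:-→d1:-→d2:-→d3:-→d4:-→d5:-→d6:-→d7:-→d8:-→d9:-→d10:-→d11:-→d12:-→d13:-→d14:-→d15:-→d16:-→d17:-→d18:-→d19:-→d20:-→d21:-→d22:-→d23:-→d24:-→d25:-→d26:-→d27:-→d28:-→d29:-→d30:-→d31:-→d32:H2 -> H2
  lookup 122.181.26.112: bits 01111010101101010001101001 walk d0:-→d1:-→d2:-→d3:-→d4:-→d5:-→d6:-→d7:-→d8:-→d9:-→d10:-→d11:-→d12:-→d13:-→d14:-→d15:-→d16:-→d17:-→d18:-→d19:-→d20:-→d21:-→d22:-→d23:-→d24:-→d25:-→d26:- -> no-route
  lookup 122.181.26.80: bits 01111010101101010001101001010000 walk d0:-→d1:-→d2:-→d3:-→d4:-→d5:-→d6:-→d7:-→d8:-→d9:-→d10:-→d11:-→d12:-→d13:-→d14:-→d15:-→d16:-→d17:-→d18:-→d19:-→d20:-→d21:-→d22:-→d23:-→d24:-→d25:-→d26:-→d27:-→d28:-→d29:-→d30:-→d31:-→d32:H2 -> H2
  add 116.0.0.0/8 -> H0 at depth 8
  add 116.108.235.17/32 -> H4 at depth 32
  lookup 116.108.235.17: bits 01110100011011001110101100010001 walk d0:-→d1:-→d2:-→d3:-→d4:-→d5:-→d6:-→d7:-→d8:H0→d9:-→d10:-→d11:-→d12:-→d13:-→d14:-→d15:-→d16:-→d17:-→d18:-→d19:-→d20:-→d21:-→d22:-→d23:-→d24:-→d25:-→d26:-→d27:-→d28:-→d29:-→d30:-→d31:-→d32:H4 -> H4
  add 0.0.0.0/0 -> H0 at depth 0
  add 122.181.26.80/31 -> H0 at depth 31
  lookup 122.181.26.80: bits 01111010101101010001101001010000 walk d0:H0→d1:-→d2:-→d3:-→d4:-→d5:-→d6:-→d7:-→d8:-→d9:-→d10:-→d11:-→d12:-→d13:-→d14:-→d15:-→d16:-→d17:-→d18:-→d19:-→d20:-→d21:-→d22:-→d23:-→d24:-→d25:-→d26:-→d27:-→d28:-→d29:-→d30:-→d31:H0→d32:H2 -> H2
  add 116.108.235.0/24 -> H1 at depth 24
  lookup 116.108.235.17: bits 01110100011011001110101100010001 walk d0:H0→d1:-→d2:-→d3:-→d4:-→d5:-→d6:-→d7:-→d8:H0→d9:-→d10:-→d11:-→d12:-→d13:-→d14:-→d15:-→d16:-→d17:-→d18:-→d19:-→d20:-→d21:-→d22:-→d23:-→d24:H1→d25:-→d26:-→d27:-→d28:-→d29:-→d30:-→d31:-→d32:H4 -> H4
  lookup 27.78.5.19: bits 0 walk d0:H0→d1:- -> H0
  add 122.181.26.80/32 -> H0 at depth 32
  add 116.64.0.0/10 -> H2 at depth 10
  add 120.0.0.0/6 -> H1 at depth 6
  add 116.108.224.0/20 -> H2 at depth 20
  lookup 116.64.0.4: bits 0111010001 walk d0:H0→d1:-→d2:-→d3:-→d4:-→d5:-→d6:-→d7:-→d8:H0→d9:-→d10:H2 -> H2
  add 0.0.0.0/0 -> H2 at depth 0
  add 0.0.0.0/0 -> H1 at depth 0
  - 120.0.0.0/6 clear@6
  lookup 37.12.135.24: bits 0 walk d0:H1→d1:- -> H1
  lookup 116.0.0.93: bits 011101000 walk d0:H1→d1:-→d2:-→d3:-→d4:-→d5:-→d6:-→d7:-→d8:H0→d9:- -> H0
  add 122.181.16.0/20 -> H0 at depth 20
  lookup 122.181.26.80: bits 01111010101101010001101001010000 walk d0:H1→d1:-→d2:-→d3:-→d4:-→d5:-→d6:-→d7:-→d8:-→d9:-→d10:-→d11:-→d12:-→d13:-→d14:-→d15:-→d16:-→d17:-→d18:-→d19:-→d20:H0→d21:-→d22:-→d23:-→d24:-→d25:-→d26:-→d27:-→d28:-→d29:-→d30:-→d31:H0→d32:H0 -> H0
  add 116.108.224.0/20 -> H4 at depth 20
  add 116.96.0.0/12 -> H4 at depth 12
  lookup 116.0.0.97: bits 011101000 walk d0:H1→d1:-→d2:-→d3:-→d4:-→d5:-→d6:-→d7:-→d8:H0→d9:- -> H0
  lookup 116.64.0.138: bits 0111010001 walk d0:H1→d1:-→d2:-→d3:-→d4:-→d5:-→d6:-→d7:-→d8:H0→d9:-→d10:H2 -> H2

== LOOKUPS ==
["H2","no-route","H2","H4","H2","H4","H0","H2","H1","H0","H0","H0","H2"]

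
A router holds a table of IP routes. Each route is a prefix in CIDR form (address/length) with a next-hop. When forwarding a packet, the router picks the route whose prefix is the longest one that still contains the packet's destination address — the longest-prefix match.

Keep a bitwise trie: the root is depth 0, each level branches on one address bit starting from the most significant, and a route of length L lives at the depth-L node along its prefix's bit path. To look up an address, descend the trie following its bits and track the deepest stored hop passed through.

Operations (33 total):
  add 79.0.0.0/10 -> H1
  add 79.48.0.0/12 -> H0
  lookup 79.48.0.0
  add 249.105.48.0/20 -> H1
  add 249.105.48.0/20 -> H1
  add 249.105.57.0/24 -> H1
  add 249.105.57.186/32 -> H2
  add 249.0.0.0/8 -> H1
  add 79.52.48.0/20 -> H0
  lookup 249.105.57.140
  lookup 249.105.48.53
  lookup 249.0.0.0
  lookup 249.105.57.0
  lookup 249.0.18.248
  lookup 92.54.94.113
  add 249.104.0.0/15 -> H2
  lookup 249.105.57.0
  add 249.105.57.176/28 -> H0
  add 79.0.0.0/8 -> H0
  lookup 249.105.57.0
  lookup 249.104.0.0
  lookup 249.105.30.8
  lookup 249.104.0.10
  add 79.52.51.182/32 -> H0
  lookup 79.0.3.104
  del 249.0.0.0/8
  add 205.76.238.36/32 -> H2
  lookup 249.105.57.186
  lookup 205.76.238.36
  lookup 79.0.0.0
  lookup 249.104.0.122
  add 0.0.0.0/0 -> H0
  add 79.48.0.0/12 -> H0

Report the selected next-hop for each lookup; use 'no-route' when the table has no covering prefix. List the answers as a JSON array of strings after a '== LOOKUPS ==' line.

Trace:
  add 79.0.0.0/10 -> H1 at depth 10
  add 79.48.0.0/12 -> H0 at depth 12
  ? 79.48.0.0  path d0:-→d1:-→d2:-→d3:-→d4:-→d5:-→d6:-→d7:-→d8:-→d9:-→d10:H1→d11:-→d12:H0  best=H0
  add 249.105.48.0/20 -> H1 at depth 20
  add 249.105.48.0/20 -> H1 at depth 20
  add 249.105.57.0/24 -> H1 at depth 24
  add 249.105.57.186/32 -> H2 at depth 32
  add 249.0.0.0/8 -> H1 at depth 8
  add 79.52.48.0/20 -> H0 at depth 20
  ? 249.105.57.140  path d0:-→d1:-→d2:-→d3:-→d4:-→d5:-→d6:-→d7:-→d8:H1→d9:-→d10:-→d11:-→d12:-→d13:-→d14:-→d15:-→d16:-→d17:-→d18:-→d19:-→d20:H1→d21:-→d22:-→d23:-→d24:H1→d25:-→d26:-  best=H1
  ? 249.105.48.53  path d0:-→d1:-→d2:-→d3:-→d4:-→d5:-→d6:-→d7:-→d8:H1→d9:-→d10:-→d11:-→d12:-→d13:-→d14:-→d15:-→d16:-→d17:-→d18:-→d19:-→d20:H1  best=H1
  ? 249.0.0.0  path d0:-→d1:-→d2:-→d3:-→d4:-→d5:-→d6:-→d7:-→d8:H1→d9:-  best=H1
  ? 249.105.57.0  path d0:-→d1:-→d2:-→d3:-→d4:-→d5:-→d6:-→d7:-→d8:H1→d9:-→d10:-→d11:-→d12:-→d13:-→d14:-→d15:-→d16:-→d17:-→d18:-→d19:-→d20:H1→d21:-→d22:-→d23:-→d24:H1  best=H1
  ? 249.0.18.248  path d0:-→d1:-→d2:-→d3:-→d4:-→d5:-→d6:-→d7:-→d8:H1→d9:-  best=H1
  ? 92.54.94.113  path d0:-→d1:-→d2:-→d3:-  best=no-route
  add 249.104.0.0/15 -> H2 at depth 15
  ? 249.105.57.0  path d0:-→d1:-→d2:-→d3:-→d4:-→d5:-→d6:-→d7:-→d8:H1→d9:-→d10:-→d11:-→d12:-→d13:-→d14:-→d15:H2→d16:-→d17:-→d18:-→d19:-→d20:H1→d21:-→d22:-→d23:-→d24:H1  best=H1
  add 249.105.57.176/28 -> H0 at depth 28
  add 79.0.0.0/8 -> H0 at depth 8
  ? 249.105.57.0  path d0:-→d1:-→d2:-→d3:-→d4:-→d5:-→d6:-→d7:-→d8:H1→d9:-→d10:-→d11:-→d12:-→d13:-→d14:-→d15:H2→d16:-→d17:-→d18:-→d19:-→d20:H1→d21:-→d22:-→d23:-→d24:H1  best=H1
  ? 249.104.0.0  path d0:-→d1:-→d2:-→d3:-→d4:-→d5:-→d6:-→d7:-→d8:H1→d9:-→d10:-→d11:-→d12:-→d13:-→d14:-→d15:H2  best=H2
  ? 249.105.30.8  path d0:-→d1:-→d2:-→d3:-→d4:-→d5:-→d6:-→d7:-→d8:H1→d9:-→d10:-→d11:-→d12:-→d13:-→d14:-→d15:H2→d16:-→d17:-→d18:-  best=H2
  ? 249.104.0.10  path d0:-→d1:-→d2:-→d3:-→d4:-→d5:-→d6:-→d7:-→d8:H1→d9:-→d10:-→d11:-→d12:-→d13:-→d14:-→d15:H2  best=H2
  add 79.52.51.182/32 -> H0 at depth 32
  ? 79.0.3.104  path d0:-→d1:-→d2:-→d3:-→d4:-→d5:-→d6:-→d7:-→d8:H0→d9:-→d10:H1  best=H1
  - 249.0.0.0/8 clear@8
  add 205.76.238.36/32 -> H2 at depth 32
  ? 249.105.57.186  path d0:-→d1:-→d2:-→d3:-→d4:-→d5:-→d6:-→d7:-→d8:-→d9:-→d10:-→d11:-→d12:-→d13:-→d14:-→d15:H2→d16:-→d17:-→d18:-→d19:-→d20:H1→d21:-→d22:-→d23:-→d24:H1→d25:-→d26:-→d27:-→d28:H0→d29:-→d30:-→d31:-→d32:H2  best=H2
  ? 205.76.238.36  path d0:-→d1:-→d2:-→d3:-→d4:-→d5:-→d6:-→d7:-→d8:-→d9:-→d10:-→d11:-→d12:-→d13:-→d14:-→d15:-→d16:-→d17:-→d18:-→d19:-→d20:-→d21:-→d22:-→d23:-→d24:-→d25:-→d26:-→d27:-→d28:-→d29:-→d30:-→d31:-→d32:H2  best=H2
  ? 79.0.0.0  path d0:-→d1:-→d2:-→d3:-→d4:-→d5:-→d6:-→d7:-→d8:H0→d9:-→d10:H1  best=H1
  ? 249.104.0.122  path d0:-→d1:-→d2:-→d3:-→d4:-→d5:-→d6:-→d7:-→d8:-→d9:-→d10:-→d11:-→d12:-→d13:-→d14:-→d15:H2  best=H2
  add 0.0.0.0/0 -> H0 at depth 0
  add 79.48.0.0/12 -> H0 at depth 12

== LOOKUPS ==
["H0","H1","H1","H1","H1","H1","no-route","H1","H1","H2","H2","H2","H1","H2","H2","H1","H2"]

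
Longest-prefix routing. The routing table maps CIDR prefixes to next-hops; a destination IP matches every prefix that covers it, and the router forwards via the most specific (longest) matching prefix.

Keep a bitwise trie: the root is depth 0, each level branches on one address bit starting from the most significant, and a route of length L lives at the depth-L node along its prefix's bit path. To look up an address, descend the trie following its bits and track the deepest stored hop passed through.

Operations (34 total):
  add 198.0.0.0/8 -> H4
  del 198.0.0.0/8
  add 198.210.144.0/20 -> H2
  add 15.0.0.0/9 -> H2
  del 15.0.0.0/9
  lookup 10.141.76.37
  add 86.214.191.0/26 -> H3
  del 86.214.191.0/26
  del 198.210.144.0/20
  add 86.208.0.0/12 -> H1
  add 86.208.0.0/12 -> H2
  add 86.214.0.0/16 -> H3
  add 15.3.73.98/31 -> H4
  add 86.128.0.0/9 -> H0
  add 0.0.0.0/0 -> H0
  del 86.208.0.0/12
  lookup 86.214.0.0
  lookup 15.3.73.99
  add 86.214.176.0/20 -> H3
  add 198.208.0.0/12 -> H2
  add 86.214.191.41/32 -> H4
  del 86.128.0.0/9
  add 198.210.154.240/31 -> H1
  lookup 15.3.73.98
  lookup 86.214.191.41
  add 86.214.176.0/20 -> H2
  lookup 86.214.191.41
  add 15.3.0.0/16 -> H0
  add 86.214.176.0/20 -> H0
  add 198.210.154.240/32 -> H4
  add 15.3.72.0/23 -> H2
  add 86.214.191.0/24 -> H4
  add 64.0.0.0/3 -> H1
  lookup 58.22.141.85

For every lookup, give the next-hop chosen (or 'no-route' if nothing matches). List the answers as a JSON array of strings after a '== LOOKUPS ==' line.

Trace:
  add 198.0.0.0/8 -> H4 at depth 8
  - 198.0.0.0/8 clear@8
  add 198.210.144.0/20 -> H2 at depth 20
  add 15.0.0.0/9 -> H2 at depth 9
  - 15.0.0.0/9 clear@9
  Q 10.141.76.37: descend 00001 ; hops seen [∅] ; pick no-route
  add 86.214.191.0/26 -> H3 at depth 26
  - 86.214.191.0/26 clear@26
  - 198.210.144.0/20 clear@20
  add 86.208.0.0/12 -> H1 at depth 12
  add 86.208.0.0/12 -> H2 at depth 12
  add 86.214.0.0/16 -> H3 at depth 16
  add 15.3.73.98/31 -> H4 at depth 31
  add 86.128.0.0/9 -> H0 at depth 9
  add 0.0.0.0/0 -> H0 at depth 0
  - 86.208.0.0/12 clear@12
  Q 86.214.0.0: descend 0101011011010110 ; hops seen [H0,H0,H3] ; pick H3
  Q 15.3.73.99: descend 0000111100000011010010010110001 ; hops seen [H0,H4] ; pick H4
  add 86.214.176.0/20 -> H3 at depth 20
  add 198.208.0.0/12 -> H2 at depth 12
  add 86.214.191.41/32 -> H4 at depth 32
  - 86.128.0.0/9 clear@9
  add 198.210.154.240/31 -> H1 at depth 31
  Q 15.3.73.98: descend 0000111100000011010010010110001 ; hops seen [H0,H4] ; pick H4
  Q 86.214.191.41: descend 01010110110101101011111100101001 ; hops seen [H0,H3,H3,H4] ; pick H4
  add 86.214.176.0/20 -> H2 at depth 20
  Q 86.214.191.41: descend 01010110110101101011111100101001 ; hops seen [H0,H3,H2,H4] ; pick H4
  add 15.3.0.0/16 -> H0 at depth 16
  add 86.214.176.0/20 -> H0 at depth 20
  add 198.210.154.240/32 -> H4 at depth 32
  add 15.3.72.0/23 -> H2 at depth 23
  add 86.214.191.0/24 -> H4 at depth 24
  add 64.0.0.0/3 -> H1 at depth 3
  Q 58.22.141.85: descend 00 ; hops seen [H0] ; pick H0

== LOOKUPS ==
["no-route","H3","H4","H4","H4","H4","H0"]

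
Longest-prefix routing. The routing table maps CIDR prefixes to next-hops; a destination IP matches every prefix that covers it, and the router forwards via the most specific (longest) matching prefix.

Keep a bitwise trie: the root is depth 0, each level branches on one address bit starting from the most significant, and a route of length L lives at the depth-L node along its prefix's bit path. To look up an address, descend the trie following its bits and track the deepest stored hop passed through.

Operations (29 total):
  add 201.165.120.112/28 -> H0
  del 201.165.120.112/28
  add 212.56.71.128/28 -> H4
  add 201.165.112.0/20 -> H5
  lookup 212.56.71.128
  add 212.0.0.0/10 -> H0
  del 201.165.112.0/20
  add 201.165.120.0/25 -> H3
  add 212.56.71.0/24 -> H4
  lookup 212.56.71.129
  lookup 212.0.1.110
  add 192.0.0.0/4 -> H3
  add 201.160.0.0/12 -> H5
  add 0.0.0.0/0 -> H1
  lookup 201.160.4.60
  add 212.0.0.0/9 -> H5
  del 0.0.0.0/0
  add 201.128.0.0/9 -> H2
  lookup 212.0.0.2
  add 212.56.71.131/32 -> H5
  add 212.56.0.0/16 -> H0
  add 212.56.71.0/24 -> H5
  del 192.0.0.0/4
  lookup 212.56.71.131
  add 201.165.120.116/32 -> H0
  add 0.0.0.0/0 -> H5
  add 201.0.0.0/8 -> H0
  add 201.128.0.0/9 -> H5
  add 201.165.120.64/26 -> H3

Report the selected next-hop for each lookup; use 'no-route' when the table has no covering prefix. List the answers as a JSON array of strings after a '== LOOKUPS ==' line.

Trace:
  add 201.165.120.112/28 -> H0 at depth 28
  - 201.165.120.112/28 clear@28
  add 212.56.71.128/28 -> H4 at depth 28
  add 201.165.112.0/20 -> H5 at depth 20
  Q 212.56.71.128: descend 1101010000111000010001111000 ; hops seen [H4] ; pick H4
  add 212.0.0.0/10 -> H0 at depth 10
  - 201.165.112.0/20 clear@20
  add 201.165.120.0/25 -> H3 at depth 25
  add 212.56.71.0/24 -> H4 at depth 24
  Q 212.56.71.129: descend 1101010000111000010001111000 ; hops seen [H0,H4,H4] ; pick H4
  Q 212.0.1.110: descend 1101010000 ; hops seen [H0] ; pick H0
  add 192.0.0.0/4 -> H3 at depth 4
  add 201.160.0.0/12 -> H5 at depth 12
  add 0.0.0.0/0 -> H1 at depth 0
  Q 201.160.4.60: descend 1100100110100 ; hops seen [H1,H3,H5] ; pick H5
  add 212.0.0.0/9 -> H5 at depth 9
  - 0.0.0.0/0 clear@0
  add 201.128.0.0/9 -> H2 at depth 9
  Q 212.0.0.2: descend 1101010000 ; hops seen [H5,H0] ; pick H0
  add 212.56.71.131/32 -> H5 at depth 32
  add 212.56.0.0/16 -> H0 at depth 16
  add 212.56.71.0/24 -> H5 at depth 24
  - 192.0.0.0/4 clear@4
  Q 212.56.71.131: descend 11010100001110000100011110000011 ; hops seen [H5,H0,H0,H5,H4,H5] ; pick H5
  add 201.165.120.116/32 -> H0 at depth 32
  add 0.0.0.0/0 -> H5 at depth 0
  add 201.0.0.0/8 -> H0 at depth 8
  add 201.128.0.0/9 -> H5 at depth 9
  add 201.165.120.64/26 -> H3 at depth 26

== LOOKUPS ==
["H4","H4","H0","H5","H0","H5"]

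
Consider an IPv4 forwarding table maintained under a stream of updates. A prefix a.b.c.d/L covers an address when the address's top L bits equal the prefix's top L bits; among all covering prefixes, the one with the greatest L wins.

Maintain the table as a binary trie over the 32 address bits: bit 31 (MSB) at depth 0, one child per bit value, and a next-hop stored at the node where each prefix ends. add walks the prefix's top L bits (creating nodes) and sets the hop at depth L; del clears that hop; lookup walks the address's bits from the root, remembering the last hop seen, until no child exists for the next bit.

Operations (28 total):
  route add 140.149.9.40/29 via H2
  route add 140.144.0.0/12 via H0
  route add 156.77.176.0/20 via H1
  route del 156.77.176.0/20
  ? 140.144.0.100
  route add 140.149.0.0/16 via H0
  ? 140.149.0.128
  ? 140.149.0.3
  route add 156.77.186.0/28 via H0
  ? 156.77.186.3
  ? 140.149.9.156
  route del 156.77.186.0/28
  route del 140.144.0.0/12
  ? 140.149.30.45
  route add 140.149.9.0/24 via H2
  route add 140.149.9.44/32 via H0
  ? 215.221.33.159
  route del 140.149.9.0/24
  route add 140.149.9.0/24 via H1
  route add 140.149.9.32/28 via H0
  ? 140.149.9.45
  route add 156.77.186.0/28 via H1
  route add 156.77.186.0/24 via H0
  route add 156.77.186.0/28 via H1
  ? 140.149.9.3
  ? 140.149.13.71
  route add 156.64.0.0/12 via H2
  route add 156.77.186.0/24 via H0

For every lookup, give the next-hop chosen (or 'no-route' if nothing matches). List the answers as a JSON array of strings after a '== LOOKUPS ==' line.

Process each operation:
  + 140.149.9.40/29 (H2) depth=29
  + 140.144.0.0/12 (H0) depth=12
  + 156.77.176.0/20 (H1) depth=20
  del 156.77.176.0/20 (clear depth 20)
  Q 140.144.0.100: descend 1000110010010 ; hops seen [H0] ; pick H0
  + 140.149.0.0/16 (H0) depth=16
  Q 140.149.0.128: descend 10001100100101010000 ; hops seen [H0,H0] ; pick H0
  Q 140.149.0.3: descend 10001100100101010000 ; hops seen [H0,H0] ; pick H0
  + 156.77.186.0/28 (H0) depth=28
  Q 156.77.186.3: descend 1001110001001101101110100000 ; hops seen [H0] ; pick H0
  Q 140.149.9.156: descend 100011001001010100001001 ; hops seen [H0,H0] ; pick H0
  del 156.77.186.0/28 (clear depth 28)
  del 140.144.0.0/12 (clear depth 12)
  Q 140.149.30.45: descend 1000110010010101000 ; hops seen [H0] ; pick H0
  + 140.149.9.0/24 (H2) depth=24
  + 140.149.9.44/32 (H0) depth=32
  Q 215.221.33.159: descend 1 ; hops seen [∅] ; pick no-route
  del 140.149.9.0/24 (clear depth 24)
  + 140.149.9.0/24 (H1) depth=24
  + 140.149.9.32/28 (H0) depth=28
  Q 140.149.9.45: descend 1000110010010101000010010010110 ; hops seen [H0,H1,H0,H2] ; pick H2
  + 156.77.186.0/28 (H1) depth=28
  + 156.77.186.0/24 (H0) depth=24
  + 156.77.186.0/28 (H1) depth=28
  Q 140.149.9.3: descend 10001100100101010000100100 ; hops seen [H0,H1] ; pick H1
  Q 140.149.13.71: descend 100011001001010100001 ; hops seen [H0] ; pick H0
  + 156.64.0.0/12 (H2) depth=12
  + 156.77.186.0/24 (H0) depth=24

== LOOKUPS ==
["H0","H0","H0","H0","H0","H0","no-route","H2","H1","H0"]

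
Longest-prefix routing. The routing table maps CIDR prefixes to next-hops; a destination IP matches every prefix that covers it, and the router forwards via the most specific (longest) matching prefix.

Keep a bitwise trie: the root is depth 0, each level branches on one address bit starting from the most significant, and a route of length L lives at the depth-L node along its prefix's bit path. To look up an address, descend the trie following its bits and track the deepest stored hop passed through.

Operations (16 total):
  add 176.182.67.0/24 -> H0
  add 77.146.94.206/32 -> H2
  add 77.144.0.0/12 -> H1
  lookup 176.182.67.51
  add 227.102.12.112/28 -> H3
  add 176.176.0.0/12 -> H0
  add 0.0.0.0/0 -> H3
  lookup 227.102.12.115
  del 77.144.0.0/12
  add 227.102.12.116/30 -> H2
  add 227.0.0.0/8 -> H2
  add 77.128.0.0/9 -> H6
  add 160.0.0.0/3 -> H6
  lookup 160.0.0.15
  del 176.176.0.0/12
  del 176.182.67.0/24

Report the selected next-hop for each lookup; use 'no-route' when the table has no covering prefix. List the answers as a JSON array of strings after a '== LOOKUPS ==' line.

Process each operation:
  add 176.182.67.0/24 -> H0 at depth 24
  add 77.146.94.206/32 -> H2 at depth 32
  add 77.144.0.0/12 -> H1 at depth 12
  lookup 176.182.67.51: bits 101100001011011001000011 walk d0:-→d1:-→d2:-→d3:-→d4:-→d5:-→d6:-→d7:-→d8:-→d9:-→d10:-→d11:-→d12:-→d13:-→d14:-→d15:-→d16:-→d17:-→d18:-→d19:-→d20:-→d21:-→d22:-→d23:-→d24:H0 -> H0
  add 227.102.12.112/28 -> H3 at depth 28
  add 176.176.0.0/12 -> H0 at depth 12
  add 0.0.0.0/0 -> H3 at depth 0
  lookup 227.102.12.115: bits 1110001101100110000011000111 walk d0:H3→d1:-→d2:-→d3:-→d4:-→d5:-→d6:-→d7:-→d8:-→d9:-→d10:-→d11:-→d12:-→d13:-→d14:-→d15:-→d16:-→d17:-→d18:-→d19:-→d20:-→d21:-→d22:-→d23:-→d24:-→d25:-→d26:-→d27:-→d28:H3 -> H3
  - 77.144.0.0/12 clear@12
  add 227.102.12.116/30 -> H2 at depth 30
  add 227.0.0.0/8 -> H2 at depth 8
  add 77.128.0.0/9 -> H6 at depth 9
  add 160.0.0.0/3 -> H6 at depth 3
  lookup 160.0.0.15: bits 101 walk d0:H3→d1:-→d2:-→d3:H6 -> H6
  - 176.176.0.0/12 clear@12
  - 176.182.67.0/24 clear@24

== LOOKUPS ==
["H0","H3","H6"]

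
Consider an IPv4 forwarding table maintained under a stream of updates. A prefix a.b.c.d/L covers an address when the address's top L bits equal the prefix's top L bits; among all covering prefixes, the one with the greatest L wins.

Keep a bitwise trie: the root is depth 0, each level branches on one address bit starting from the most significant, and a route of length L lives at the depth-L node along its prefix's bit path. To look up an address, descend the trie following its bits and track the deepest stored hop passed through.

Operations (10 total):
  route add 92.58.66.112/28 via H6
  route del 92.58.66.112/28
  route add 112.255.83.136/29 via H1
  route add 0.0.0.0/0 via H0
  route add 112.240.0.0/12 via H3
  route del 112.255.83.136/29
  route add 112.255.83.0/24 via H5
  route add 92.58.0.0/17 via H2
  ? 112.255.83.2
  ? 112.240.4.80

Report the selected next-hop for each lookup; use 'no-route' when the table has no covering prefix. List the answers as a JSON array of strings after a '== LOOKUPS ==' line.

Apply in order:
  add 92.58.66.112/28 -> H6 at depth 28
  - 92.58.66.112/28 clear@28
  add 112.255.83.136/29 -> H1 at depth 29
  add 0.0.0.0/0 -> H0 at depth 0
  add 112.240.0.0/12 -> H3 at depth 12
  - 112.255.83.136/29 clear@29
  add 112.255.83.0/24 -> H5 at depth 24
  add 92.58.0.0/17 -> H2 at depth 17
  Q 112.255.83.2: descend 011100001111111101010011 ; hops seen [H0,H3,H5] ; pick H5
  Q 112.240.4.80: descend 011100001111 ; hops seen [H0,H3] ; pick H3

== LOOKUPS ==
["H5","H3"]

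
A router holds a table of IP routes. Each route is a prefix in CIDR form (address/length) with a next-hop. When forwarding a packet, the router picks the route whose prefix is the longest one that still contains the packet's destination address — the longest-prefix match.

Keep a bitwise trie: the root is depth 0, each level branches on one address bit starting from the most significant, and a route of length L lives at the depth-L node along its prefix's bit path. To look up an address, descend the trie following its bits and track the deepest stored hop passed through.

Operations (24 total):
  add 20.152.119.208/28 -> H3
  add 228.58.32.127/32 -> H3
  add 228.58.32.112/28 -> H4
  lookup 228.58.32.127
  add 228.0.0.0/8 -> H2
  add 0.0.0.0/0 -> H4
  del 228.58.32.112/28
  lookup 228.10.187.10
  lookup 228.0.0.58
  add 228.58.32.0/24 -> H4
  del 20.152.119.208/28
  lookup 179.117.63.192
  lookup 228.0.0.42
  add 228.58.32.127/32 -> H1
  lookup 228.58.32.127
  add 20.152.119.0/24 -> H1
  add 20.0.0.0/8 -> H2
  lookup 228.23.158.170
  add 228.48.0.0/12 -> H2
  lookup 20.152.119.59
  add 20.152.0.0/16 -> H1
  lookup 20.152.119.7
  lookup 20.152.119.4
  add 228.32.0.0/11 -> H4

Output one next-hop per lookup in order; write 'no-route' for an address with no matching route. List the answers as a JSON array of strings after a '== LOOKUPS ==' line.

Process each operation:
  + 20.152.119.208/28 (H3) depth=28
  + 228.58.32.127/32 (H3) depth=32
  + 228.58.32.112/28 (H4) depth=28
  lookup 228.58.32.127: bits 11100100001110100010000001111111 walk d0:-→d1:-→d2:-→d3:-→d4:-→d5:-→d6:-→d7:-→d8:-→d9:-→d10:-→d11:-→d12:-→d13:-→d14:-→d15:-→d16:-→d17:-→d18:-→d19:-→d20:-→d21:-→d22:-→d23:-→d24:-→d25:-→d26:-→d27:-→d28:H4→d29:-→d30:-→d31:-→d32:H3 -> H3
  + 228.0.0.0/8 (H2) depth=8
  + 0.0.0.0/0 (H4) depth=0
  del 228.58.32.112/28 (clear depth 28)
  lookup 228.10.187.10: bits 1110010000 walk d0:H4→d1:-→d2:-→d3:-→d4:-→d5:-→d6:-→d7:-→d8:H2→d9:-→d10:- -> H2
  lookup 228.0.0.58: bits 1110010000 walk d0:H4→d1:-→d2:-→d3:-→d4:-→d5:-→d6:-→d7:-→d8:H2→d9:-→d10:- -> H2
  + 228.58.32.0/24 (H4) depth=24
  del 20.152.119.208/28 (clear depth 28)
  lookup 179.117.63.192: bits 1 walk d0:H4→d1:- -> H4
  lookup 228.0.0.42: bits 1110010000 walk d0:H4→d1:-→d2:-→d3:-→d4:-→d5:-→d6:-→d7:-→d8:H2→d9:-→d10:- -> H2
  + 228.58.32.127/32 (H1) depth=32
  lookup 228.58.32.127: bits 11100100001110100010000001111111 walk d0:H4→d1:-→d2:-→d3:-→d4:-→d5:-→d6:-→d7:-→d8:H2→d9:-→d10:-→d11:-→d12:-→d13:-→d14:-→d15:-→d16:-→d17:-→d18:-→d19:-→d20:-→d21:-→d22:-→d23:-→d24:H4→d25:-→d26:-→d27:-→d28:-→d29:-→d30:-→d31:-→d32:H1 -> H1
  + 20.152.119.0/24 (H1) depth=24
  + 20.0.0.0/8 (H2) depth=8
  lookup 228.23.158.170: bits 1110010000 walk d0:H4→d1:-→d2:-→d3:-→d4:-→d5:-→d6:-→d7:-→d8:H2→d9:-→d10:- -> H2
  + 228.48.0.0/12 (H2) depth=12
  lookup 20.152.119.59: bits 000101001001100001110111 walk d0:H4→d1:-→d2:-→d3:-→d4:-→d5:-→d6:-→d7:-→d8:H2→d9:-→d10:-→d11:-→d12:-→d13:-→d14:-→d15:-→d16:-→d17:-→d18:-→d19:-→d20:-→d21:-→d22:-→d23:-→d24:H1 -> H1
  + 20.152.0.0/16 (H1) depth=16
  lookup 20.152.119.7: bits 000101001001100001110111 walk d0:H4→d1:-→d2:-→d3:-→d4:-→d5:-→d6:-→d7:-→d8:H2→d9:-→d10:-→d11:-→d12:-→d13:-→d14:-→d15:-→d16:H1→d17:-→d18:-→d19:-→d20:-→d21:-→d22:-→d23:-→d24:H1 -> H1
  lookup 20.152.119.4: bits 000101001001100001110111 walk d0:H4→d1:-→d2:-→d3:-→d4:-→d5:-→d6:-→d7:-→d8:H2→d9:-→d10:-→d11:-→d12:-→d13:-→d14:-→d15:-→d16:H1→d17:-→d18:-→d19:-→d20:-→d21:-→d22:-→d23:-→d24:H1 -> H1
  + 228.32.0.0/11 (H4) depth=11

== LOOKUPS ==
["H3","H2","H2","H4","H2","H1","H2","H1","H1","H1"]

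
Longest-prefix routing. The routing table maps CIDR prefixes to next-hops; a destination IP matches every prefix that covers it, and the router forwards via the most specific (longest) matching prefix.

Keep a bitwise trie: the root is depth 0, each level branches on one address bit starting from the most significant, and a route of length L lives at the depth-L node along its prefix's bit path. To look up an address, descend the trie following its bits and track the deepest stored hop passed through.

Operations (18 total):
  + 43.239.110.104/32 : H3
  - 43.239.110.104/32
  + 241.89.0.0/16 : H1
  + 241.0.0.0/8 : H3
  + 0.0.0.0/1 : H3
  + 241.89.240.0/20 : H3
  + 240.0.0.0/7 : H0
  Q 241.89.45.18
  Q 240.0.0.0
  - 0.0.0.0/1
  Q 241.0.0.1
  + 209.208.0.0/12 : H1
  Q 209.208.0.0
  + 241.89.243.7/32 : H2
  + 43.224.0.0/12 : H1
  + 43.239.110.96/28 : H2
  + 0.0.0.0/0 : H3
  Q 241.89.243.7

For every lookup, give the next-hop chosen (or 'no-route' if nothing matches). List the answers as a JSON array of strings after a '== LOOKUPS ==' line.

Trace:
  add 43.239.110.104/32 -> H3 at depth 32
  - 43.239.110.104/32 clear@32
  add 241.89.0.0/16 -> H1 at depth 16
  add 241.0.0.0/8 -> H3 at depth 8
  add 0.0.0.0/1 -> H3 at depth 1
  add 241.89.240.0/20 -> H3 at depth 20
  add 240.0.0.0/7 -> H0 at depth 7
  Q 241.89.45.18: descend 1111000101011001 ; hops seen [H0,H3,H1] ; pick H1
  Q 240.0.0.0: descend 1111000 ; hops seen [H0] ; pick H0
  - 0.0.0.0/1 clear@1
  Q 241.0.0.1: descend 111100010 ; hops seen [H0,H3] ; pick H3
  add 209.208.0.0/12 -> H1 at depth 12
  Q 209.208.0.0: descend 110100011101 ; hops seen [H1] ; pick H1
  add 241.89.243.7/32 -> H2 at depth 32
  add 43.224.0.0/12 -> H1 at depth 12
  add 43.239.110.96/28 -> H2 at depth 28
  add 0.0.0.0/0 -> H3 at depth 0
  Q 241.89.243.7: descend 11110001010110011111001100000111 ; hops seen [H3,H0,H3,H1,H3,H2] ; pick H2

== LOOKUPS ==
["H1","H0","H3","H1","H2"]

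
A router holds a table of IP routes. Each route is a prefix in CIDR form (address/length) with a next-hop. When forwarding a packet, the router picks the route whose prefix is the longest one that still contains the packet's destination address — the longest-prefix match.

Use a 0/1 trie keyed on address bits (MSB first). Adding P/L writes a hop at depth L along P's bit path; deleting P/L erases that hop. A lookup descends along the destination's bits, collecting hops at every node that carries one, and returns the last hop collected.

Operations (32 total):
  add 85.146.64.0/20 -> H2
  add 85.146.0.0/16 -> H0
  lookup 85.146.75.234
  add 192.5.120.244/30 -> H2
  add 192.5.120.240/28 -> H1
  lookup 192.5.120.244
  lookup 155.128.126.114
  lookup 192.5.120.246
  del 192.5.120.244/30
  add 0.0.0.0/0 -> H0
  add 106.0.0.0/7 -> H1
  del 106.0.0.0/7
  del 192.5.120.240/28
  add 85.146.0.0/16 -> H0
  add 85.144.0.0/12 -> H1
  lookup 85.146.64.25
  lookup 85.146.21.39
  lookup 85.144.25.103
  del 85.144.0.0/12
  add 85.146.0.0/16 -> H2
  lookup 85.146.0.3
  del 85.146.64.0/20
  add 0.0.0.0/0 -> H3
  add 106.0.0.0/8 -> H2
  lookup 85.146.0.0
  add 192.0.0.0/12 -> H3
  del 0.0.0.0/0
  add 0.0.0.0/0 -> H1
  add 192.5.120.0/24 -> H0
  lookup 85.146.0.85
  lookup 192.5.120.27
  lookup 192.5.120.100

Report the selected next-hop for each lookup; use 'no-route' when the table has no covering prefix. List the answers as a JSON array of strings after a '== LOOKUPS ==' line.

Trace:
  + 85.146.64.0/20 (H2) depth=20
  + 85.146.0.0/16 (H0) depth=16
  lookup 85.146.75.234: bits 01010101100100100100 walk d0:-→d1:-→d2:-→d3:-→d4:-→d5:-→d6:-→d7:-→d8:-→d9:-→d10:-→d11:-→d12:-→d13:-→d14:-→d15:-→d16:H0→d17:-→d18:-→d19:-→d20:H2 -> H2
  + 192.5.120.244/30 (H2) depth=30
  + 192.5.120.240/28 (H1) depth=28
  lookup 192.5.120.244: bits 110000000000010101111000111101 walk d0:-→d1:-→d2:-→d3:-→d4:-→d5:-→d6:-→d7:-→d8:-→d9:-→d10:-→d11:-→d12:-→d13:-→d14:-→d15:-→d16:-→d17:-→d18:-→d19:-→d20:-→d21:-→d22:-→d23:-→d24:-→d25:-→d26:-→d27:-→d28:H1→d29:-→d30:H2 -> H2
  lookup 155.128.126.114: bits 1 walk d0:-→d1:- -> no-route
  lookup 192.5.120.246: bits 110000000000010101111000111101 walk d0:-→d1:-→d2:-→d3:-→d4:-→d5:-→d6:-→d7:-→d8:-→d9:-→d10:-→d11:-→d12:-→d13:-→d14:-→d15:-→d16:-→d17:-→d18:-→d19:-→d20:-→d21:-→d22:-→d23:-→d24:-→d25:-→d26:-→d27:-→d28:H1→d29:-→d30:H2 -> H2
  del 192.5.120.244/30 (clear depth 30)
  + 0.0.0.0/0 (H0) depth=0
  + 106.0.0.0/7 (H1) depth=7
  del 106.0.0.0/7 (clear depth 7)
  del 192.5.120.240/28 (clear depth 28)
  + 85.146.0.0/16 (H0) depth=16
  + 85.144.0.0/12 (H1) depth=12
  lookup 85.146.64.25: bits 01010101100100100100 walk d0:H0→d1:-→d2:-→d3:-→d4:-→d5:-→d6:-→d7:-→d8:-→d9:-→d10:-→d11:-→d12:H1→d13:-→d14:-→d15:-→d16:H0→d17:-→d18:-→d19:-→d20:H2 -> H2
  lookup 85.146.21.39: bits 01010101100100100 walk d0:H0→d1:-→d2:-→d3:-→d4:-→d5:-→d6:-→d7:-→d8:-→d9:-→d10:-→d11:-→d12:H1→d13:-→d14:-→d15:-→d16:H0→d17:- -> H0
  lookup 85.144.25.103: bits 01010101100100 walk d0:H0→d1:-→d2:-→d3:-→d4:-→d5:-→d6:-→d7:-→d8:-→d9:-→d10:-→d11:-→d12:H1→d13:-→d14:- -> H1
  del 85.144.0.0/12 (clear depth 12)
  + 85.146.0.0/16 (H2) depth=16
  lookup 85.146.0.3: bits 01010101100100100 walk d0:H0→d1:-→d2:-→d3:-→d4:-→d5:-→d6:-→d7:-→d8:-→d9:-→d10:-→d11:-→d12:-→d13:-→d14:-→d15:-→d16:H2→d17:- -> H2
  del 85.146.64.0/20 (clear depth 20)
  + 0.0.0.0/0 (H3) depth=0
  + 106.0.0.0/8 (H2) depth=8
  lookup 85.146.0.0: bits 01010101100100100 walk d0:H3→d1:-→d2:-→d3:-→d4:-→d5:-→d6:-→d7:-→d8:-→d9:-→d10:-→d11:-→d12:-→d13:-→d14:-→d15:-→d16:H2→d17:- -> H2
  + 192.0.0.0/12 (H3) depth=12
  del 0.0.0.0/0 (clear depth 0)
  + 0.0.0.0/0 (H1) depth=0
  + 192.5.120.0/24 (H0) depth=24
  lookup 85.146.0.85: bits 01010101100100100 walk d0:H1→d1:-→d2:-→d3:-→d4:-→d5:-→d6:-→d7:-→d8:-→d9:-→d10:-→d11:-→d12:-→d13:-→d14:-→d15:-→d16:H2→d17:- -> H2
  lookup 192.5.120.27: bits 110000000000010101111000 walk d0:H1→d1:-→d2:-→d3:-→d4:-→d5:-→d6:-→d7:-→d8:-→d9:-→d10:-→d11:-→d12:H3→d13:-→d14:-→d15:-→d16:-→d17:-→d18:-→d19:-→d20:-→d21:-→d22:-→d23:-→d24:H0 -> H0
  lookup 192.5.120.100: bits 110000000000010101111000 walk d0:H1→d1:-→d2:-→d3:-→d4:-→d5:-→d6:-→d7:-→d8:-→d9:-→d10:-→d11:-→d12:H3→d13:-→d14:-→d15:-→d16:-→d17:-→d18:-→d19:-→d20:-→d21:-→d22:-→d23:-→d24:H0 -> H0

== LOOKUPS ==
["H2","H2","no-route","H2","H2","H0","H1","H2","H2","H2","H0","H0"]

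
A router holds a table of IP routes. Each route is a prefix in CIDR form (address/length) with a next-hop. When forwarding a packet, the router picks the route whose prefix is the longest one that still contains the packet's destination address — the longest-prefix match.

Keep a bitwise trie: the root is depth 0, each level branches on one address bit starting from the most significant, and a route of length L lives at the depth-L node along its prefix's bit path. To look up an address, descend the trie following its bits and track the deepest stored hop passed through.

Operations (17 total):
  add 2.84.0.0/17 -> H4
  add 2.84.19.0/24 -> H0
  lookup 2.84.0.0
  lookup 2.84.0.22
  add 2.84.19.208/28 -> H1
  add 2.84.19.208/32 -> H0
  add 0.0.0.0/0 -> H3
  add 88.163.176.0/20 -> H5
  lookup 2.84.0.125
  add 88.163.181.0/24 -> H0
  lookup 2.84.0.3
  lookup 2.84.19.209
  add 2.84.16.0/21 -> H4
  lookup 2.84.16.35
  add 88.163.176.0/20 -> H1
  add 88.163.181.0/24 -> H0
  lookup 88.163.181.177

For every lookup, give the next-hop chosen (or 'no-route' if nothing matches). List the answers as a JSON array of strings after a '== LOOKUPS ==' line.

Process each operation:
  add 2.84.0.0/17 -> H4 at depth 17
  add 2.84.19.0/24 -> H0 at depth 24
  lookup 2.84.0.0: bits 0000001001010100000 walk d0:-→d1:-→d2:-→d3:-→d4:-→d5:-→d6:-→d7:-→d8:-→d9:-→d10:-→d11:-→d12:-→d13:-→d14:-→d15:-→d16:-→d17:H4→d18:-→d19:- -> H4
  lookup 2.84.0.22: bits 0000001001010100000 walk d0:-→d1:-→d2:-→d3:-→d4:-→d5:-→d6:-→d7:-→d8:-→d9:-→d10:-→d11:-→d12:-→d13:-→d14:-→d15:-→d16:-→d17:H4→d18:-→d19:- -> H4
  add 2.84.19.208/28 -> H1 at depth 28
  add 2.84.19.208/32 -> H0 at depth 32
  add 0.0.0.0/0 -> H3 at depth 0
  add 88.163.176.0/20 -> H5 at depth 20
  lookup 2.84.0.125: bits 0000001001010100000 walk d0:H3→d1:-→d2:-→d3:-→d4:-→d5:-→d6:-→d7:-→d8:-→d9:-→d10:-→d11:-→d12:-→d13:-→d14:-→d15:-→d16:-→d17:H4→d18:-→d19:- -> H4
  add 88.163.181.0/24 -> H0 at depth 24
  lookup 2.84.0.3: bits 0000001001010100000 walk d0:H3→d1:-→d2:-→d3:-→d4:-→d5:-→d6:-→d7:-→d8:-→d9:-→d10:-→d11:-→d12:-→d13:-→d14:-→d15:-→d16:-→d17:H4→d18:-→d19:- -> H4
  lookup 2.84.19.209: bits 0000001001010100000100111101000 walk d0:H3→d1:-→d2:-→d3:-→d4:-→d5:-→d6:-→d7:-→d8:-→d9:-→d10:-→d11:-→d12:-→d13:-→d14:-→d15:-→d16:-→d17:H4→d18:-→d19:-→d20:-→d21:-→d22:-→d23:-→d24:H0→d25:-→d26:-→d27:-→d28:H1→d29:-→d30:-→d31:- -> H1
  add 2.84.16.0/21 -> H4 at depth 21
  lookup 2.84.16.35: bits 0000001001010100000100 walk d0:H3→d1:-→d2:-→d3:-→d4:-→d5:-→d6:-→d7:-→d8:-→d9:-→d10:-→d11:-→d12:-→d13:-→d14:-→d15:-→d16:-→d17:H4→d18:-→d19:-→d20:-→d21:H4→d22:- -> H4
  add 88.163.176.0/20 -> H1 at depth 20
  add 88.163.181.0/24 -> H0 at depth 24
  lookup 88.163.181.177: bits 010110001010001110110101 walk d0:H3→d1:-→d2:-→d3:-→d4:-→d5:-→d6:-→d7:-→d8:-→d9:-→d10:-→d11:-→d12:-→d13:-→d14:-→d15:-→d16:-→d17:-→d18:-→d19:-→d20:H1→d21:-→d22:-→d23:-→d24:H0 -> H0

== LOOKUPS ==
["H4","H4","H4","H4","H1","H4","H0"]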